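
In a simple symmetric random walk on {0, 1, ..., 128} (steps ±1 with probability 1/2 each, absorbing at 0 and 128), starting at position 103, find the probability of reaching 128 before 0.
P(hit 128 before 0) = 103/128

Let u_k = P(hit 128 before 0 | start at k). Then u_0 = 0, u_128 = 1, and u_k = u_{k-1}/2 + u_{k+1}/2 for 1 ≤ k ≤ 127. This harmonic recurrence is solved by u_k = k/128, giving u_103 = 103/128.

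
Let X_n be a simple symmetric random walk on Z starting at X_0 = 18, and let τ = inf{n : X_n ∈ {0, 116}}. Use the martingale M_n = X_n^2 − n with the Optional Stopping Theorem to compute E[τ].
E[τ] = 1764

M_n = X_n^2 − n is a martingale (since E[X_{n+1}^2 | F_n] = X_n^2 + 1). By OST (τ has finite mean in a bounded region), E[M_τ] = E[M_0] = X_0^2 − 0 = 18^2 = 324. Also E[M_τ] = E[X_τ^2] − E[τ]. The walk exits at 0 or 116, with P(hit 116 first) = 18/116, so E[X_τ^2] = 116^2 · 18/116 + 0 = 2088. Thus E[τ] = E[X_τ^2] − E[M_τ] = 2088 − 324 = 1764 = 18(116 − 18) = 1764.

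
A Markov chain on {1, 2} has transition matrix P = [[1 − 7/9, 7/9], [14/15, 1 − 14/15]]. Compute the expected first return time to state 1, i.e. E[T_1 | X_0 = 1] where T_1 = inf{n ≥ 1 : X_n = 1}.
E[T_1 | X_0 = 1] = 1/π_1 = 11/6

For an irreducible recurrent Markov chain with stationary distribution π, E[T_i | X_0 = i] = 1/π_i (Kac's formula). Here π_1 = (14/15)/(7/9 + 14/15) = (14/15)/(77/45) = 6/11, so E[T_1 | X_0 = 1] = 1/π_1 = (7/9 + 14/15)/(14/15) = (77/45)/(14/15) = 11/6.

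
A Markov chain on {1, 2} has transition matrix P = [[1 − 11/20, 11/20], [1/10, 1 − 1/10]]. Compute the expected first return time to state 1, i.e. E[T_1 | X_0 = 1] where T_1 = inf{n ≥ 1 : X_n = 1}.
E[T_1 | X_0 = 1] = 1/π_1 = 13/2

For an irreducible recurrent Markov chain with stationary distribution π, E[T_i | X_0 = i] = 1/π_i (Kac's formula). Here π_1 = (1/10)/(11/20 + 1/10) = (1/10)/(13/20) = 2/13, so E[T_1 | X_0 = 1] = 1/π_1 = (11/20 + 1/10)/(1/10) = (13/20)/(1/10) = 13/2.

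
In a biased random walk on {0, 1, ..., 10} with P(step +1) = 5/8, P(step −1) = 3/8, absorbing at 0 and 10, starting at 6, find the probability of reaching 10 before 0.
P(hit 10 before 0) = (1 − (3/5)^6) / (1 − (3/5)^10) = 581875/606661

Let u_k denote P(reach 10 before 0 | start at k). Boundary: u_0 = 0, u_10 = 1. Recurrence: u_k = 5/8·u_{k+1} + 3/8·u_{k-1} for 1 ≤ k ≤ 9. Try u_k = A + B·r^k with r = q/p = (3/8)/(5/8) = 3/5. Substitution satisfies the recurrence; boundary conditions give:
  u_k = (1 − r^k) / (1 − r^N) = (1 − (3/5)^6) / (1 − (3/5)^10) = 581875/606661.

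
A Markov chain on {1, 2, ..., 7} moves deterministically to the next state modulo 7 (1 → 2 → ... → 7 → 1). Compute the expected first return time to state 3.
E[T_3 | X_0 = 3] = 7

The chain cycles deterministically, so starting at state 3 it returns in exactly 7 steps. Equivalently, the stationary distribution is uniform π_j = 1/7 for every state j, so by Kac's formula E[T_3] = 1/π_3 = 7.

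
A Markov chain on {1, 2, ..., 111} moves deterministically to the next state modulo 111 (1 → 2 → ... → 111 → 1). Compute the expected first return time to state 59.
E[T_59 | X_0 = 59] = 111

The chain cycles deterministically, so starting at state 59 it returns in exactly 111 steps. Equivalently, the stationary distribution is uniform π_j = 1/111 for every state j, so by Kac's formula E[T_59] = 1/π_59 = 111.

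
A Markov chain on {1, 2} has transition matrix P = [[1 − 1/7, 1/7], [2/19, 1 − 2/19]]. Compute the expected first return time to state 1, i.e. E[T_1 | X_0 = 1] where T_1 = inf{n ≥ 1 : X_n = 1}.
E[T_1 | X_0 = 1] = 1/π_1 = 33/14

For an irreducible recurrent Markov chain with stationary distribution π, E[T_i | X_0 = i] = 1/π_i (Kac's formula). Here π_1 = (2/19)/(1/7 + 2/19) = (2/19)/(33/133) = 14/33, so E[T_1 | X_0 = 1] = 1/π_1 = (1/7 + 2/19)/(2/19) = (33/133)/(2/19) = 33/14.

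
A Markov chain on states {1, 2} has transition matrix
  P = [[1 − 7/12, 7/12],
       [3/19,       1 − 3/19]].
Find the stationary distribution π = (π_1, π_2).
π_1 = 36/169, π_2 = 133/169

Solve πP = π with π_1 + π_2 = 1. From πP = π: π_1 · (1 − 7/12) + π_2 · 3/19 = π_1 ⇒ π_2 · 3/19 = π_1 · 7/12 ⇒ π_2/π_1 = (7/12)/(3/19) = 133/36. Together with π_1 + π_2 = 1:
  π_1 = (3/19)/(7/12 + 3/19) = (3/19)/(169/228) = 36/169,
  π_2 = (7/12)/(7/12 + 3/19) = (7/12)/(169/228) = 133/169.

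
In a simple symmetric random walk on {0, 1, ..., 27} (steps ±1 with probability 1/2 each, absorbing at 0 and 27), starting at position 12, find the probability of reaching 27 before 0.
P(hit 27 before 0) = 12/27 = 4/9

Let u_k = P(hit 27 before 0 | start at k). Then u_0 = 0, u_27 = 1, and u_k = u_{k-1}/2 + u_{k+1}/2 for 1 ≤ k ≤ 26. This harmonic recurrence is solved by u_k = k/27, giving u_12 = 12/27 = 4/9.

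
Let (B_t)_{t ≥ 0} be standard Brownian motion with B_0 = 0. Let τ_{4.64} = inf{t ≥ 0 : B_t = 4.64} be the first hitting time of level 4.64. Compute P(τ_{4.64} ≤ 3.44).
P(τ_{4.64} ≤ 3.44) = 2(1 − Φ(4.64/√3.44)) = 2(1 − Φ(2.5017)) ≈ 0.0124

By the reflection principle for standard BM, P(τ_b ≤ t) = 2 · P(B_t ≥ b). Since B_t ~ N(0, t), P(B_t ≥ 4.64) = 1 − Φ(4.64/√t) = 1 − Φ(4.64/√3.44) = 1 − Φ(2.5017) ≈ 0.00618. Doubling: P(τ_{4.64} ≤ 3.44) ≈ 2 · 0.00618 = 0.01236 ≈ 0.0124.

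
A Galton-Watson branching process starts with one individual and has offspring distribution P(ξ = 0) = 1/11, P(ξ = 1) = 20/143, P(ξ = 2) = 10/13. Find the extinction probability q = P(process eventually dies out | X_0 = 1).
q = 13/110

The pgf is f(s) = 1/11 + 20/143·s + 10/13·s². The extinction probability q is the smallest fixed point of f in [0, 1]. Setting s = f(s):
  10/13·s² + (20/143 − 1)·s + 1/11 = 0
  10/13·s² − (1/11 + 10/13)·s + 1/11 = 0
which factors as (s − 1)·(10/13·s − 1/11) = 0, giving roots s = 1 and s = (1/11)/(10/13) = 13/110.
Mean offspring μ = 20/143 + 2·10/13 = 240/143 > 1 (supercritical), so q < 1. The extinction probability is the smaller root: q = (1/11)/(10/13) = 13/110.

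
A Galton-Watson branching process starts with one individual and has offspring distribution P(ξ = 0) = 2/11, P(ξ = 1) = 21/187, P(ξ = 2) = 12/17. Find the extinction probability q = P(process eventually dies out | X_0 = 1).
q = 17/66

The pgf is f(s) = 2/11 + 21/187·s + 12/17·s². The extinction probability q is the smallest fixed point of f in [0, 1]. Setting s = f(s):
  12/17·s² + (21/187 − 1)·s + 2/11 = 0
  12/17·s² − (2/11 + 12/17)·s + 2/11 = 0
which factors as (s − 1)·(12/17·s − 2/11) = 0, giving roots s = 1 and s = (2/11)/(12/17) = 17/66.
Mean offspring μ = 21/187 + 2·12/17 = 285/187 > 1 (supercritical), so q < 1. The extinction probability is the smaller root: q = (2/11)/(12/17) = 17/66.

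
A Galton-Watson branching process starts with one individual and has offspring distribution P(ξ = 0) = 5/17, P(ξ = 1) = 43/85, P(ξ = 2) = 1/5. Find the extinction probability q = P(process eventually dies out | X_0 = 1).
q = 1

Mean offspring μ = 0·5/17 + 1·43/85 + 2·1/5 = 77/85 ≤ 1. For μ ≤ 1 with offspring not concentrated at 1, the Galton-Watson process goes extinct almost surely, so q = 1.
(Algebraic check: The pgf is f(s) = 5/17 + 43/85·s + 1/5·s². The extinction probability q is the smallest fixed point of f in [0, 1]. Setting s = f(s):
  1/5·s² + (43/85 − 1)·s + 5/17 = 0
  1/5·s² − (5/17 + 1/5)·s + 5/17 = 0
which factors as (s − 1)·(1/5·s − 5/17) = 0, giving roots s = 1 and s = (5/17)/(1/5) = 25/17. Since 25/17 ≥ 1, the smallest root in [0, 1] is s = 1.)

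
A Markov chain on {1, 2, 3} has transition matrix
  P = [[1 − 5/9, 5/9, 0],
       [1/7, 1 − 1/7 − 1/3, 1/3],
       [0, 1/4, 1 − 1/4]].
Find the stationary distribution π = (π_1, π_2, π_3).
π = (27/272, 105/272, 35/68)

This is a birth-death chain on three states, which satisfies detailed balance: π_1 · P_{12} = π_2 · P_{21} and π_2 · P_{23} = π_3 · P_{32}.
From π_1 · 5/9 = π_2 · 1/7: π_2/π_1 = (5/9)/(1/7) = 35/9.
From π_2 · 1/3 = π_3 · 1/4: π_3/π_2 = (1/3)/(1/4) = 4/3.
Take π_1 proportional to 1; then unnormalized π = (1, 35/9, 140/27). Normalize by dividing by the sum 272/27:
  π = (27/272, 105/272, 35/68).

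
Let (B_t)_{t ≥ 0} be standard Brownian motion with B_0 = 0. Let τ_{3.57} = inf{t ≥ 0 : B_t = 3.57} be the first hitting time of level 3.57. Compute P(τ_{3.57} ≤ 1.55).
P(τ_{3.57} ≤ 1.55) = 2(1 − Φ(3.57/√1.55)) = 2(1 − Φ(2.8675)) ≈ 0.0041

By the reflection principle for standard BM, P(τ_b ≤ t) = 2 · P(B_t ≥ b). Since B_t ~ N(0, t), P(B_t ≥ 3.57) = 1 − Φ(3.57/√t) = 1 − Φ(3.57/√1.55) = 1 − Φ(2.8675) ≈ 0.00207. Doubling: P(τ_{3.57} ≤ 1.55) ≈ 2 · 0.00207 = 0.00414 ≈ 0.0041.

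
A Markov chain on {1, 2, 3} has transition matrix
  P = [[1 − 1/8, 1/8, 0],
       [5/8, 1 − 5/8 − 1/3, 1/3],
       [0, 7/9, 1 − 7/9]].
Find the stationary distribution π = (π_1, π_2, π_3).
π = (7/9, 7/45, 1/15)

This is a birth-death chain on three states, which satisfies detailed balance: π_1 · P_{12} = π_2 · P_{21} and π_2 · P_{23} = π_3 · P_{32}.
From π_1 · 1/8 = π_2 · 5/8: π_2/π_1 = (1/8)/(5/8) = 1/5.
From π_2 · 1/3 = π_3 · 7/9: π_3/π_2 = (1/3)/(7/9) = 3/7.
Take π_1 proportional to 1; then unnormalized π = (1, 1/5, 3/35). Normalize by dividing by the sum 9/7:
  π = (7/9, 7/45, 1/15).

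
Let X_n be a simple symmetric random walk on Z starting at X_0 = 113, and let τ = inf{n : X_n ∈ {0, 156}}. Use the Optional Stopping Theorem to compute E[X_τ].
E[X_τ] = 113

X_n is a martingale and τ is a bounded-mean stopping time (indeed τ is finite a.s. with bounded expectation since the walk is in a bounded region). By the OST, E[X_τ] = E[X_0] = 113. Equivalently: E[X_τ] = 156 · P(hit 156 first) + 0 · P(hit 0 first) = 156 · (113/156) = 113.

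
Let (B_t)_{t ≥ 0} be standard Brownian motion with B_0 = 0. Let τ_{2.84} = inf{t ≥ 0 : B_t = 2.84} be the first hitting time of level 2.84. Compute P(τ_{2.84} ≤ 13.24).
P(τ_{2.84} ≤ 13.24) = 2(1 − Φ(2.84/√13.24)) = 2(1 − Φ(0.7805)) ≈ 0.4351

By the reflection principle for standard BM, P(τ_b ≤ t) = 2 · P(B_t ≥ b). Since B_t ~ N(0, t), P(B_t ≥ 2.84) = 1 − Φ(2.84/√t) = 1 − Φ(2.84/√13.24) = 1 − Φ(0.7805) ≈ 0.21755. Doubling: P(τ_{2.84} ≤ 13.24) ≈ 2 · 0.21755 = 0.43510 ≈ 0.4351.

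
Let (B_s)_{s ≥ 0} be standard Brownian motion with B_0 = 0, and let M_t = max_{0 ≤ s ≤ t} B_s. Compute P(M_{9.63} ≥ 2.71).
P(M_{9.63} ≥ 2.71) = 2·P(B_{9.63} ≥ 2.71) = 2(1 − Φ(2.71/√9.63)) ≈ 0.3825

By the reflection principle for Brownian motion, P(M_t ≥ a) = 2 · P(B_t ≥ a) for a ≥ 0. Since B_t ~ N(0, t), P(B_t ≥ 2.71) = 1 − Φ(2.71/√t) = 1 − Φ(2.71/√9.63) = 1 − Φ(0.8733). So
  P(M_{9.63} ≥ 2.71) = 2(1 − Φ(0.8733)) ≈ 0.3825.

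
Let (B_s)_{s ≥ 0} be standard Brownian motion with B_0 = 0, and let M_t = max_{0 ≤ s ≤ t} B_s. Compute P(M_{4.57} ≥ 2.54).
P(M_{4.57} ≥ 2.54) = 2·P(B_{4.57} ≥ 2.54) = 2(1 − Φ(2.54/√4.57)) ≈ 0.2348

By the reflection principle for Brownian motion, P(M_t ≥ a) = 2 · P(B_t ≥ a) for a ≥ 0. Since B_t ~ N(0, t), P(B_t ≥ 2.54) = 1 − Φ(2.54/√t) = 1 − Φ(2.54/√4.57) = 1 − Φ(1.1882). So
  P(M_{4.57} ≥ 2.54) = 2(1 − Φ(1.1882)) ≈ 0.2348.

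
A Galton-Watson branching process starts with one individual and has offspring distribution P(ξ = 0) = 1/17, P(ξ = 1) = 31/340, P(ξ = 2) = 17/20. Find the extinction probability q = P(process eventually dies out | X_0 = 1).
q = 20/289

The pgf is f(s) = 1/17 + 31/340·s + 17/20·s². The extinction probability q is the smallest fixed point of f in [0, 1]. Setting s = f(s):
  17/20·s² + (31/340 − 1)·s + 1/17 = 0
  17/20·s² − (1/17 + 17/20)·s + 1/17 = 0
which factors as (s − 1)·(17/20·s − 1/17) = 0, giving roots s = 1 and s = (1/17)/(17/20) = 20/289.
Mean offspring μ = 31/340 + 2·17/20 = 609/340 > 1 (supercritical), so q < 1. The extinction probability is the smaller root: q = (1/17)/(17/20) = 20/289.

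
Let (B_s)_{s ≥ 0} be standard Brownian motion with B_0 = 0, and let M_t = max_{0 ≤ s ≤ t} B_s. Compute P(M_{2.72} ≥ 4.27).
P(M_{2.72} ≥ 4.27) = 2·P(B_{2.72} ≥ 4.27) = 2(1 − Φ(4.27/√2.72)) ≈ 0.0096

By the reflection principle for Brownian motion, P(M_t ≥ a) = 2 · P(B_t ≥ a) for a ≥ 0. Since B_t ~ N(0, t), P(B_t ≥ 4.27) = 1 − Φ(4.27/√t) = 1 − Φ(4.27/√2.72) = 1 − Φ(2.5891). So
  P(M_{2.72} ≥ 4.27) = 2(1 − Φ(2.5891)) ≈ 0.0096.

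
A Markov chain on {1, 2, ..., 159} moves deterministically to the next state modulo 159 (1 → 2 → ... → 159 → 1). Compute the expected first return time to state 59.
E[T_59 | X_0 = 59] = 159

The chain cycles deterministically, so starting at state 59 it returns in exactly 159 steps. Equivalently, the stationary distribution is uniform π_j = 1/159 for every state j, so by Kac's formula E[T_59] = 1/π_59 = 159.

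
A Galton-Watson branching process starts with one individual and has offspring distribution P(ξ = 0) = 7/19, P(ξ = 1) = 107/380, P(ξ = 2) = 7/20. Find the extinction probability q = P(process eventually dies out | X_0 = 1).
q = 1

Mean offspring μ = 0·7/19 + 1·107/380 + 2·7/20 = 373/380 ≤ 1. For μ ≤ 1 with offspring not concentrated at 1, the Galton-Watson process goes extinct almost surely, so q = 1.
(Algebraic check: The pgf is f(s) = 7/19 + 107/380·s + 7/20·s². The extinction probability q is the smallest fixed point of f in [0, 1]. Setting s = f(s):
  7/20·s² + (107/380 − 1)·s + 7/19 = 0
  7/20·s² − (7/19 + 7/20)·s + 7/19 = 0
which factors as (s − 1)·(7/20·s − 7/19) = 0, giving roots s = 1 and s = (7/19)/(7/20) = 20/19. Since 20/19 ≥ 1, the smallest root in [0, 1] is s = 1.)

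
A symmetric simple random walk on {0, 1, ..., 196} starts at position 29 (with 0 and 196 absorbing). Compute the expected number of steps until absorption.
E[τ | X_0 = 29] = 4843

Let v_k = E[τ | X_0 = k]. Boundary: v_0 = v_196 = 0. Recurrence: v_k = 1 + (v_{k-1} + v_{k+1})/2 for 1 ≤ k ≤ 195. The particular solution to v_k − (v_{k-1} + v_{k+1})/2 = 1 is v_k = −k^2. Adding homogeneous solution A + B k and matching boundaries gives v_k = k (196 − k). Substituting k = 29: v_29 = 29 · 167 = 4843.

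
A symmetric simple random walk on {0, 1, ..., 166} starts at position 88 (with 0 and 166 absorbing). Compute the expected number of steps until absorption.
E[τ | X_0 = 88] = 6864

Let v_k = E[τ | X_0 = k]. Boundary: v_0 = v_166 = 0. Recurrence: v_k = 1 + (v_{k-1} + v_{k+1})/2 for 1 ≤ k ≤ 165. The particular solution to v_k − (v_{k-1} + v_{k+1})/2 = 1 is v_k = −k^2. Adding homogeneous solution A + B k and matching boundaries gives v_k = k (166 − k). Substituting k = 88: v_88 = 88 · 78 = 6864.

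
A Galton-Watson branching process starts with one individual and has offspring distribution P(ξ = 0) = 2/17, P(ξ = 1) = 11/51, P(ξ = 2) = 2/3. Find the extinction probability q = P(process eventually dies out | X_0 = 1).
q = 3/17

The pgf is f(s) = 2/17 + 11/51·s + 2/3·s². The extinction probability q is the smallest fixed point of f in [0, 1]. Setting s = f(s):
  2/3·s² + (11/51 − 1)·s + 2/17 = 0
  2/3·s² − (2/17 + 2/3)·s + 2/17 = 0
which factors as (s − 1)·(2/3·s − 2/17) = 0, giving roots s = 1 and s = (2/17)/(2/3) = 3/17.
Mean offspring μ = 11/51 + 2·2/3 = 79/51 > 1 (supercritical), so q < 1. The extinction probability is the smaller root: q = (2/17)/(2/3) = 3/17.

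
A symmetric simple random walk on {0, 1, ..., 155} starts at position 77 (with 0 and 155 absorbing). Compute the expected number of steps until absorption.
E[τ | X_0 = 77] = 6006

Let v_k = E[τ | X_0 = k]. Boundary: v_0 = v_155 = 0. Recurrence: v_k = 1 + (v_{k-1} + v_{k+1})/2 for 1 ≤ k ≤ 154. The particular solution to v_k − (v_{k-1} + v_{k+1})/2 = 1 is v_k = −k^2. Adding homogeneous solution A + B k and matching boundaries gives v_k = k (155 − k). Substituting k = 77: v_77 = 77 · 78 = 6006.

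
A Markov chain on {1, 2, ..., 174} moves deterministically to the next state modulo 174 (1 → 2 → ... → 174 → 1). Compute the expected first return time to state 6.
E[T_6 | X_0 = 6] = 174

The chain cycles deterministically, so starting at state 6 it returns in exactly 174 steps. Equivalently, the stationary distribution is uniform π_j = 1/174 for every state j, so by Kac's formula E[T_6] = 1/π_6 = 174.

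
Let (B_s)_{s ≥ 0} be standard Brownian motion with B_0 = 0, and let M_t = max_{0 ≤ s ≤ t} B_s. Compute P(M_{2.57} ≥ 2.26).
P(M_{2.57} ≥ 2.26) = 2·P(B_{2.57} ≥ 2.26) = 2(1 − Φ(2.26/√2.57)) ≈ 0.1586

By the reflection principle for Brownian motion, P(M_t ≥ a) = 2 · P(B_t ≥ a) for a ≥ 0. Since B_t ~ N(0, t), P(B_t ≥ 2.26) = 1 − Φ(2.26/√t) = 1 − Φ(2.26/√2.57) = 1 − Φ(1.4097). So
  P(M_{2.57} ≥ 2.26) = 2(1 − Φ(1.4097)) ≈ 0.1586.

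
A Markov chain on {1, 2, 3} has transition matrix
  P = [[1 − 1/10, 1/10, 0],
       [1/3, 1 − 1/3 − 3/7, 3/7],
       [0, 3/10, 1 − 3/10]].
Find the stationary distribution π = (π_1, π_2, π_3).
π = (70/121, 21/121, 30/121)

This is a birth-death chain on three states, which satisfies detailed balance: π_1 · P_{12} = π_2 · P_{21} and π_2 · P_{23} = π_3 · P_{32}.
From π_1 · 1/10 = π_2 · 1/3: π_2/π_1 = (1/10)/(1/3) = 3/10.
From π_2 · 3/7 = π_3 · 3/10: π_3/π_2 = (3/7)/(3/10) = 10/7.
Take π_1 proportional to 1; then unnormalized π = (1, 3/10, 3/7). Normalize by dividing by the sum 121/70:
  π = (70/121, 21/121, 30/121).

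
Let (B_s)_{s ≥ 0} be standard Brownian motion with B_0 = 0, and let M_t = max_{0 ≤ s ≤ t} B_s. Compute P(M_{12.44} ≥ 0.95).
P(M_{12.44} ≥ 0.95) = 2·P(B_{12.44} ≥ 0.95) = 2(1 − Φ(0.95/√12.44)) ≈ 0.7877

By the reflection principle for Brownian motion, P(M_t ≥ a) = 2 · P(B_t ≥ a) for a ≥ 0. Since B_t ~ N(0, t), P(B_t ≥ 0.95) = 1 − Φ(0.95/√t) = 1 − Φ(0.95/√12.44) = 1 − Φ(0.2693). So
  P(M_{12.44} ≥ 0.95) = 2(1 − Φ(0.2693)) ≈ 0.7877.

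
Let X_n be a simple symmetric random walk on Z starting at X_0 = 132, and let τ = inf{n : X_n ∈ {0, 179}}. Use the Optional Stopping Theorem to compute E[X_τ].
E[X_τ] = 132

X_n is a martingale and τ is a bounded-mean stopping time (indeed τ is finite a.s. with bounded expectation since the walk is in a bounded region). By the OST, E[X_τ] = E[X_0] = 132. Equivalently: E[X_τ] = 179 · P(hit 179 first) + 0 · P(hit 0 first) = 179 · (132/179) = 132.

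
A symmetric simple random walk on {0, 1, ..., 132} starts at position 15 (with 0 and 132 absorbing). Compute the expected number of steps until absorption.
E[τ | X_0 = 15] = 1755

Let v_k = E[τ | X_0 = k]. Boundary: v_0 = v_132 = 0. Recurrence: v_k = 1 + (v_{k-1} + v_{k+1})/2 for 1 ≤ k ≤ 131. The particular solution to v_k − (v_{k-1} + v_{k+1})/2 = 1 is v_k = −k^2. Adding homogeneous solution A + B k and matching boundaries gives v_k = k (132 − k). Substituting k = 15: v_15 = 15 · 117 = 1755.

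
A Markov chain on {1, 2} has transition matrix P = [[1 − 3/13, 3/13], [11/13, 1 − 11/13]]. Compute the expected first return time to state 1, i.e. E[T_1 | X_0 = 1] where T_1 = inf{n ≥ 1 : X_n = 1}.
E[T_1 | X_0 = 1] = 1/π_1 = 14/11

For an irreducible recurrent Markov chain with stationary distribution π, E[T_i | X_0 = i] = 1/π_i (Kac's formula). Here π_1 = (11/13)/(3/13 + 11/13) = (11/13)/(14/13) = 11/14, so E[T_1 | X_0 = 1] = 1/π_1 = (3/13 + 11/13)/(11/13) = (14/13)/(11/13) = 14/11.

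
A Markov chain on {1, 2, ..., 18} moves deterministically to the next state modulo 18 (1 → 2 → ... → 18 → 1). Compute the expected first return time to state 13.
E[T_13 | X_0 = 13] = 18

The chain cycles deterministically, so starting at state 13 it returns in exactly 18 steps. Equivalently, the stationary distribution is uniform π_j = 1/18 for every state j, so by Kac's formula E[T_13] = 1/π_13 = 18.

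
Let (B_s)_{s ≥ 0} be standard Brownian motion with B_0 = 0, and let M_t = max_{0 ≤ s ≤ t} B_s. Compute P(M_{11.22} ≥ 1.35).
P(M_{11.22} ≥ 1.35) = 2·P(B_{11.22} ≥ 1.35) = 2(1 − Φ(1.35/√11.22)) ≈ 0.6869

By the reflection principle for Brownian motion, P(M_t ≥ a) = 2 · P(B_t ≥ a) for a ≥ 0. Since B_t ~ N(0, t), P(B_t ≥ 1.35) = 1 − Φ(1.35/√t) = 1 − Φ(1.35/√11.22) = 1 − Φ(0.4030). So
  P(M_{11.22} ≥ 1.35) = 2(1 − Φ(0.4030)) ≈ 0.6869.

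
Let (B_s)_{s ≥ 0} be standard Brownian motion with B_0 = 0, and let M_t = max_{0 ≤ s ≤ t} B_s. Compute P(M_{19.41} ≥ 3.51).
P(M_{19.41} ≥ 3.51) = 2·P(B_{19.41} ≥ 3.51) = 2(1 − Φ(3.51/√19.41)) ≈ 0.4256

By the reflection principle for Brownian motion, P(M_t ≥ a) = 2 · P(B_t ≥ a) for a ≥ 0. Since B_t ~ N(0, t), P(B_t ≥ 3.51) = 1 − Φ(3.51/√t) = 1 − Φ(3.51/√19.41) = 1 − Φ(0.7967). So
  P(M_{19.41} ≥ 3.51) = 2(1 − Φ(0.7967)) ≈ 0.4256.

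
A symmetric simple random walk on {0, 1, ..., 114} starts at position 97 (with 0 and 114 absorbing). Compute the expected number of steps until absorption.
E[τ | X_0 = 97] = 1649

Let v_k = E[τ | X_0 = k]. Boundary: v_0 = v_114 = 0. Recurrence: v_k = 1 + (v_{k-1} + v_{k+1})/2 for 1 ≤ k ≤ 113. The particular solution to v_k − (v_{k-1} + v_{k+1})/2 = 1 is v_k = −k^2. Adding homogeneous solution A + B k and matching boundaries gives v_k = k (114 − k). Substituting k = 97: v_97 = 97 · 17 = 1649.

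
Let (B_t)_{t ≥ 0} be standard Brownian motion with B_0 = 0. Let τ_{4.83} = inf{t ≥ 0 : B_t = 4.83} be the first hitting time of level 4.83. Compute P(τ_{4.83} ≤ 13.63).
P(τ_{4.83} ≤ 13.63) = 2(1 − Φ(4.83/√13.63)) = 2(1 − Φ(1.3083)) ≈ 0.1908

By the reflection principle for standard BM, P(τ_b ≤ t) = 2 · P(B_t ≥ b). Since B_t ~ N(0, t), P(B_t ≥ 4.83) = 1 − Φ(4.83/√t) = 1 − Φ(4.83/√13.63) = 1 − Φ(1.3083) ≈ 0.09539. Doubling: P(τ_{4.83} ≤ 13.63) ≈ 2 · 0.09539 = 0.19078 ≈ 0.1908.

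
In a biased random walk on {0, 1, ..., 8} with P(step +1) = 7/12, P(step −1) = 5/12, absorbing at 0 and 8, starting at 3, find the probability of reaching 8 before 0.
P(hit 8 before 0) = (1 − (5/7)^3) / (1 − (5/7)^8) = 1831963/2687088

Let u_k denote P(reach 8 before 0 | start at k). Boundary: u_0 = 0, u_8 = 1. Recurrence: u_k = 7/12·u_{k+1} + 5/12·u_{k-1} for 1 ≤ k ≤ 7. Try u_k = A + B·r^k with r = q/p = (5/12)/(7/12) = 5/7. Substitution satisfies the recurrence; boundary conditions give:
  u_k = (1 − r^k) / (1 − r^N) = (1 − (5/7)^3) / (1 − (5/7)^8) = 1831963/2687088.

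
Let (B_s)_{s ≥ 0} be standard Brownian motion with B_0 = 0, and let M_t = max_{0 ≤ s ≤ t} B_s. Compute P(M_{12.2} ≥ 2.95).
P(M_{12.2} ≥ 2.95) = 2·P(B_{12.2} ≥ 2.95) = 2(1 − Φ(2.95/√12.2)) ≈ 0.3983

By the reflection principle for Brownian motion, P(M_t ≥ a) = 2 · P(B_t ≥ a) for a ≥ 0. Since B_t ~ N(0, t), P(B_t ≥ 2.95) = 1 − Φ(2.95/√t) = 1 − Φ(2.95/√12.2) = 1 − Φ(0.8446). So
  P(M_{12.2} ≥ 2.95) = 2(1 − Φ(0.8446)) ≈ 0.3983.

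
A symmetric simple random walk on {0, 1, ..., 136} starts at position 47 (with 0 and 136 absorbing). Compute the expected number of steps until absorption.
E[τ | X_0 = 47] = 4183

Let v_k = E[τ | X_0 = k]. Boundary: v_0 = v_136 = 0. Recurrence: v_k = 1 + (v_{k-1} + v_{k+1})/2 for 1 ≤ k ≤ 135. The particular solution to v_k − (v_{k-1} + v_{k+1})/2 = 1 is v_k = −k^2. Adding homogeneous solution A + B k and matching boundaries gives v_k = k (136 − k). Substituting k = 47: v_47 = 47 · 89 = 4183.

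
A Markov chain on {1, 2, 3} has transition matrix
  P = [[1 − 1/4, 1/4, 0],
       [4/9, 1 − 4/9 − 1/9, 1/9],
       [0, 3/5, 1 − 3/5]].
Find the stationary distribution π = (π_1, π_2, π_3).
π = (3/5, 27/80, 1/16)

This is a birth-death chain on three states, which satisfies detailed balance: π_1 · P_{12} = π_2 · P_{21} and π_2 · P_{23} = π_3 · P_{32}.
From π_1 · 1/4 = π_2 · 4/9: π_2/π_1 = (1/4)/(4/9) = 9/16.
From π_2 · 1/9 = π_3 · 3/5: π_3/π_2 = (1/9)/(3/5) = 5/27.
Take π_1 proportional to 1; then unnormalized π = (1, 9/16, 5/48). Normalize by dividing by the sum 5/3:
  π = (3/5, 27/80, 1/16).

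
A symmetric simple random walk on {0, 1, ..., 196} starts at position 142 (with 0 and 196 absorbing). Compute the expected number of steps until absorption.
E[τ | X_0 = 142] = 7668

Let v_k = E[τ | X_0 = k]. Boundary: v_0 = v_196 = 0. Recurrence: v_k = 1 + (v_{k-1} + v_{k+1})/2 for 1 ≤ k ≤ 195. The particular solution to v_k − (v_{k-1} + v_{k+1})/2 = 1 is v_k = −k^2. Adding homogeneous solution A + B k and matching boundaries gives v_k = k (196 − k). Substituting k = 142: v_142 = 142 · 54 = 7668.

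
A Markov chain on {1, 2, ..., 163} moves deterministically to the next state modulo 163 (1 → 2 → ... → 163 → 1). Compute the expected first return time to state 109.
E[T_109 | X_0 = 109] = 163

The chain cycles deterministically, so starting at state 109 it returns in exactly 163 steps. Equivalently, the stationary distribution is uniform π_j = 1/163 for every state j, so by Kac's formula E[T_109] = 1/π_109 = 163.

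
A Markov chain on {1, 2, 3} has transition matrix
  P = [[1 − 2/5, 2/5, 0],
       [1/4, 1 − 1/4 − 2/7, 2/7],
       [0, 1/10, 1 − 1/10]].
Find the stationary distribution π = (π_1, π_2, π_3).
π = (35/251, 56/251, 160/251)

This is a birth-death chain on three states, which satisfies detailed balance: π_1 · P_{12} = π_2 · P_{21} and π_2 · P_{23} = π_3 · P_{32}.
From π_1 · 2/5 = π_2 · 1/4: π_2/π_1 = (2/5)/(1/4) = 8/5.
From π_2 · 2/7 = π_3 · 1/10: π_3/π_2 = (2/7)/(1/10) = 20/7.
Take π_1 proportional to 1; then unnormalized π = (1, 8/5, 32/7). Normalize by dividing by the sum 251/35:
  π = (35/251, 56/251, 160/251).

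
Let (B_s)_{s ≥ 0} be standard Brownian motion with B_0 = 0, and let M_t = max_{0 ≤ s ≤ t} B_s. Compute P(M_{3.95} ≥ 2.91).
P(M_{3.95} ≥ 2.91) = 2·P(B_{3.95} ≥ 2.91) = 2(1 − Φ(2.91/√3.95)) ≈ 0.1431

By the reflection principle for Brownian motion, P(M_t ≥ a) = 2 · P(B_t ≥ a) for a ≥ 0. Since B_t ~ N(0, t), P(B_t ≥ 2.91) = 1 − Φ(2.91/√t) = 1 − Φ(2.91/√3.95) = 1 − Φ(1.4642). So
  P(M_{3.95} ≥ 2.91) = 2(1 − Φ(1.4642)) ≈ 0.1431.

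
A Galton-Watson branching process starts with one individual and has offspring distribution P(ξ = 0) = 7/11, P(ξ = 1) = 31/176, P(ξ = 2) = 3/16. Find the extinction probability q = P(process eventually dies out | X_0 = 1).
q = 1

Mean offspring μ = 0·7/11 + 1·31/176 + 2·3/16 = 97/176 ≤ 1. For μ ≤ 1 with offspring not concentrated at 1, the Galton-Watson process goes extinct almost surely, so q = 1.
(Algebraic check: The pgf is f(s) = 7/11 + 31/176·s + 3/16·s². The extinction probability q is the smallest fixed point of f in [0, 1]. Setting s = f(s):
  3/16·s² + (31/176 − 1)·s + 7/11 = 0
  3/16·s² − (7/11 + 3/16)·s + 7/11 = 0
which factors as (s − 1)·(3/16·s − 7/11) = 0, giving roots s = 1 and s = (7/11)/(3/16) = 112/33. Since 112/33 ≥ 1, the smallest root in [0, 1] is s = 1.)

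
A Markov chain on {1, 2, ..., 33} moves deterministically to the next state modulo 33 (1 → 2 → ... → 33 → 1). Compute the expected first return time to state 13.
E[T_13 | X_0 = 13] = 33

The chain cycles deterministically, so starting at state 13 it returns in exactly 33 steps. Equivalently, the stationary distribution is uniform π_j = 1/33 for every state j, so by Kac's formula E[T_13] = 1/π_13 = 33.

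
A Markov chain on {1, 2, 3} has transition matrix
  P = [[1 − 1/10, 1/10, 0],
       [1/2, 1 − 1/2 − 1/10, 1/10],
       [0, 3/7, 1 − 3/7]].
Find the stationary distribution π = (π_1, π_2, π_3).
π = (150/187, 30/187, 7/187)

This is a birth-death chain on three states, which satisfies detailed balance: π_1 · P_{12} = π_2 · P_{21} and π_2 · P_{23} = π_3 · P_{32}.
From π_1 · 1/10 = π_2 · 1/2: π_2/π_1 = (1/10)/(1/2) = 1/5.
From π_2 · 1/10 = π_3 · 3/7: π_3/π_2 = (1/10)/(3/7) = 7/30.
Take π_1 proportional to 1; then unnormalized π = (1, 1/5, 7/150). Normalize by dividing by the sum 187/150:
  π = (150/187, 30/187, 7/187).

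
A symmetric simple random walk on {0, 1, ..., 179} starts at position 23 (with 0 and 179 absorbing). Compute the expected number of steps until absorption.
E[τ | X_0 = 23] = 3588

Let v_k = E[τ | X_0 = k]. Boundary: v_0 = v_179 = 0. Recurrence: v_k = 1 + (v_{k-1} + v_{k+1})/2 for 1 ≤ k ≤ 178. The particular solution to v_k − (v_{k-1} + v_{k+1})/2 = 1 is v_k = −k^2. Adding homogeneous solution A + B k and matching boundaries gives v_k = k (179 − k). Substituting k = 23: v_23 = 23 · 156 = 3588.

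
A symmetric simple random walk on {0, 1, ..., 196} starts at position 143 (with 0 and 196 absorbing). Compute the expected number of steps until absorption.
E[τ | X_0 = 143] = 7579

Let v_k = E[τ | X_0 = k]. Boundary: v_0 = v_196 = 0. Recurrence: v_k = 1 + (v_{k-1} + v_{k+1})/2 for 1 ≤ k ≤ 195. The particular solution to v_k − (v_{k-1} + v_{k+1})/2 = 1 is v_k = −k^2. Adding homogeneous solution A + B k and matching boundaries gives v_k = k (196 − k). Substituting k = 143: v_143 = 143 · 53 = 7579.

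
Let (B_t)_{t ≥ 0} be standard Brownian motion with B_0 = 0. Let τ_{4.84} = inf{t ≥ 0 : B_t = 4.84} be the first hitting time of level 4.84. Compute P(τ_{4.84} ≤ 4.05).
P(τ_{4.84} ≤ 4.05) = 2(1 − Φ(4.84/√4.05)) = 2(1 − Φ(2.4050)) ≈ 0.0162

By the reflection principle for standard BM, P(τ_b ≤ t) = 2 · P(B_t ≥ b). Since B_t ~ N(0, t), P(B_t ≥ 4.84) = 1 − Φ(4.84/√t) = 1 − Φ(4.84/√4.05) = 1 − Φ(2.4050) ≈ 0.00809. Doubling: P(τ_{4.84} ≤ 4.05) ≈ 2 · 0.00809 = 0.01618 ≈ 0.0162.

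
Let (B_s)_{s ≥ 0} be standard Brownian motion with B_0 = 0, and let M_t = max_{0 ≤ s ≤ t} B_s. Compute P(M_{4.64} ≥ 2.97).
P(M_{4.64} ≥ 2.97) = 2·P(B_{4.64} ≥ 2.97) = 2(1 − Φ(2.97/√4.64)) ≈ 0.1680

By the reflection principle for Brownian motion, P(M_t ≥ a) = 2 · P(B_t ≥ a) for a ≥ 0. Since B_t ~ N(0, t), P(B_t ≥ 2.97) = 1 − Φ(2.97/√t) = 1 − Φ(2.97/√4.64) = 1 − Φ(1.3788). So
  P(M_{4.64} ≥ 2.97) = 2(1 − Φ(1.3788)) ≈ 0.1680.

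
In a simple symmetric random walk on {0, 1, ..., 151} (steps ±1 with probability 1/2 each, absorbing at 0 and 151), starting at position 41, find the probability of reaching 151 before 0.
P(hit 151 before 0) = 41/151

Let u_k = P(hit 151 before 0 | start at k). Then u_0 = 0, u_151 = 1, and u_k = u_{k-1}/2 + u_{k+1}/2 for 1 ≤ k ≤ 150. This harmonic recurrence is solved by u_k = k/151, giving u_41 = 41/151.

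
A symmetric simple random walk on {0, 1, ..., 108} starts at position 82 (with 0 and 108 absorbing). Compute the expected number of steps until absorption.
E[τ | X_0 = 82] = 2132

Let v_k = E[τ | X_0 = k]. Boundary: v_0 = v_108 = 0. Recurrence: v_k = 1 + (v_{k-1} + v_{k+1})/2 for 1 ≤ k ≤ 107. The particular solution to v_k − (v_{k-1} + v_{k+1})/2 = 1 is v_k = −k^2. Adding homogeneous solution A + B k and matching boundaries gives v_k = k (108 − k). Substituting k = 82: v_82 = 82 · 26 = 2132.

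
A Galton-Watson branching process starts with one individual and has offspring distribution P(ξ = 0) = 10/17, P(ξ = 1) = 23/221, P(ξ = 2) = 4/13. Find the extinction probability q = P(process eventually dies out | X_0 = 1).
q = 1

Mean offspring μ = 0·10/17 + 1·23/221 + 2·4/13 = 159/221 ≤ 1. For μ ≤ 1 with offspring not concentrated at 1, the Galton-Watson process goes extinct almost surely, so q = 1.
(Algebraic check: The pgf is f(s) = 10/17 + 23/221·s + 4/13·s². The extinction probability q is the smallest fixed point of f in [0, 1]. Setting s = f(s):
  4/13·s² + (23/221 − 1)·s + 10/17 = 0
  4/13·s² − (10/17 + 4/13)·s + 10/17 = 0
which factors as (s − 1)·(4/13·s − 10/17) = 0, giving roots s = 1 and s = (10/17)/(4/13) = 65/34. Since 65/34 ≥ 1, the smallest root in [0, 1] is s = 1.)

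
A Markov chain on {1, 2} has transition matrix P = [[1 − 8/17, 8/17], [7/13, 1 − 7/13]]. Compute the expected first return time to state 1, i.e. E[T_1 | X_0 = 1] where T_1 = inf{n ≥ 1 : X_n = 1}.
E[T_1 | X_0 = 1] = 1/π_1 = 223/119

For an irreducible recurrent Markov chain with stationary distribution π, E[T_i | X_0 = i] = 1/π_i (Kac's formula). Here π_1 = (7/13)/(8/17 + 7/13) = (7/13)/(223/221) = 119/223, so E[T_1 | X_0 = 1] = 1/π_1 = (8/17 + 7/13)/(7/13) = (223/221)/(7/13) = 223/119.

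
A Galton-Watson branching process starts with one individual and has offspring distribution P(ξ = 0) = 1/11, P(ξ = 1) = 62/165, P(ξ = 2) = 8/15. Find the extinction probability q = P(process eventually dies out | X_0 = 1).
q = 15/88

The pgf is f(s) = 1/11 + 62/165·s + 8/15·s². The extinction probability q is the smallest fixed point of f in [0, 1]. Setting s = f(s):
  8/15·s² + (62/165 − 1)·s + 1/11 = 0
  8/15·s² − (1/11 + 8/15)·s + 1/11 = 0
which factors as (s − 1)·(8/15·s − 1/11) = 0, giving roots s = 1 and s = (1/11)/(8/15) = 15/88.
Mean offspring μ = 62/165 + 2·8/15 = 238/165 > 1 (supercritical), so q < 1. The extinction probability is the smaller root: q = (1/11)/(8/15) = 15/88.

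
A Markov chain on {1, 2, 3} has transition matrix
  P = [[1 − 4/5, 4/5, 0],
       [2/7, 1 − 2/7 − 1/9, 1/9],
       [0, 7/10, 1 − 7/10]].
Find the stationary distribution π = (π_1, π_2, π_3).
π = (45/191, 126/191, 20/191)

This is a birth-death chain on three states, which satisfies detailed balance: π_1 · P_{12} = π_2 · P_{21} and π_2 · P_{23} = π_3 · P_{32}.
From π_1 · 4/5 = π_2 · 2/7: π_2/π_1 = (4/5)/(2/7) = 14/5.
From π_2 · 1/9 = π_3 · 7/10: π_3/π_2 = (1/9)/(7/10) = 10/63.
Take π_1 proportional to 1; then unnormalized π = (1, 14/5, 4/9). Normalize by dividing by the sum 191/45:
  π = (45/191, 126/191, 20/191).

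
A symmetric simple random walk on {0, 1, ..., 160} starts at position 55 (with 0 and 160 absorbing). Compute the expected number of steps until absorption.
E[τ | X_0 = 55] = 5775

Let v_k = E[τ | X_0 = k]. Boundary: v_0 = v_160 = 0. Recurrence: v_k = 1 + (v_{k-1} + v_{k+1})/2 for 1 ≤ k ≤ 159. The particular solution to v_k − (v_{k-1} + v_{k+1})/2 = 1 is v_k = −k^2. Adding homogeneous solution A + B k and matching boundaries gives v_k = k (160 − k). Substituting k = 55: v_55 = 55 · 105 = 5775.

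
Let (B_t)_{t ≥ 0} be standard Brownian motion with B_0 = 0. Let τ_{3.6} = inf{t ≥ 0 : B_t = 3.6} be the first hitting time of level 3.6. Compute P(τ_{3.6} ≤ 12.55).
P(τ_{3.6} ≤ 12.55) = 2(1 − Φ(3.6/√12.55)) = 2(1 − Φ(1.0162)) ≈ 0.3095

By the reflection principle for standard BM, P(τ_b ≤ t) = 2 · P(B_t ≥ b). Since B_t ~ N(0, t), P(B_t ≥ 3.6) = 1 − Φ(3.6/√t) = 1 − Φ(3.6/√12.55) = 1 − Φ(1.0162) ≈ 0.15477. Doubling: P(τ_{3.6} ≤ 12.55) ≈ 2 · 0.15477 = 0.30954 ≈ 0.3095.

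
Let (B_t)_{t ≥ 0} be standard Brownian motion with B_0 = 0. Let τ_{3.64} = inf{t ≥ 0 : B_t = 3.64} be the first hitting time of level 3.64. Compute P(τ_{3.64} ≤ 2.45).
P(τ_{3.64} ≤ 2.45) = 2(1 − Φ(3.64/√2.45)) = 2(1 − Φ(2.3255)) ≈ 0.0200

By the reflection principle for standard BM, P(τ_b ≤ t) = 2 · P(B_t ≥ b). Since B_t ~ N(0, t), P(B_t ≥ 3.64) = 1 − Φ(3.64/√t) = 1 − Φ(3.64/√2.45) = 1 − Φ(2.3255) ≈ 0.01002. Doubling: P(τ_{3.64} ≤ 2.45) ≈ 2 · 0.01002 = 0.02004 ≈ 0.0200.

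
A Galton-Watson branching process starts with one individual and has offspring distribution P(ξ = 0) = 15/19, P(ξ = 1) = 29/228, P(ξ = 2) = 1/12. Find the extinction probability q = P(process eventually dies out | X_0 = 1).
q = 1

Mean offspring μ = 0·15/19 + 1·29/228 + 2·1/12 = 67/228 ≤ 1. For μ ≤ 1 with offspring not concentrated at 1, the Galton-Watson process goes extinct almost surely, so q = 1.
(Algebraic check: The pgf is f(s) = 15/19 + 29/228·s + 1/12·s². The extinction probability q is the smallest fixed point of f in [0, 1]. Setting s = f(s):
  1/12·s² + (29/228 − 1)·s + 15/19 = 0
  1/12·s² − (15/19 + 1/12)·s + 15/19 = 0
which factors as (s − 1)·(1/12·s − 15/19) = 0, giving roots s = 1 and s = (15/19)/(1/12) = 180/19. Since 180/19 ≥ 1, the smallest root in [0, 1] is s = 1.)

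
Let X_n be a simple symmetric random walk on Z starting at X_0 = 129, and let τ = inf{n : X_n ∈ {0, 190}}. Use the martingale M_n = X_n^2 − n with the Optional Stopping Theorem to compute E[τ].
E[τ] = 7869

M_n = X_n^2 − n is a martingale (since E[X_{n+1}^2 | F_n] = X_n^2 + 1). By OST (τ has finite mean in a bounded region), E[M_τ] = E[M_0] = X_0^2 − 0 = 129^2 = 16641. Also E[M_τ] = E[X_τ^2] − E[τ]. The walk exits at 0 or 190, with P(hit 190 first) = 129/190, so E[X_τ^2] = 190^2 · 129/190 + 0 = 24510. Thus E[τ] = E[X_τ^2] − E[M_τ] = 24510 − 16641 = 7869 = 129(190 − 129) = 7869.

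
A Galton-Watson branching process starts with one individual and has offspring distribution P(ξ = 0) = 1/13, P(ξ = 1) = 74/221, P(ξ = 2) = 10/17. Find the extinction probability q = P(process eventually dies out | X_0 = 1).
q = 17/130

The pgf is f(s) = 1/13 + 74/221·s + 10/17·s². The extinction probability q is the smallest fixed point of f in [0, 1]. Setting s = f(s):
  10/17·s² + (74/221 − 1)·s + 1/13 = 0
  10/17·s² − (1/13 + 10/17)·s + 1/13 = 0
which factors as (s − 1)·(10/17·s − 1/13) = 0, giving roots s = 1 and s = (1/13)/(10/17) = 17/130.
Mean offspring μ = 74/221 + 2·10/17 = 334/221 > 1 (supercritical), so q < 1. The extinction probability is the smaller root: q = (1/13)/(10/17) = 17/130.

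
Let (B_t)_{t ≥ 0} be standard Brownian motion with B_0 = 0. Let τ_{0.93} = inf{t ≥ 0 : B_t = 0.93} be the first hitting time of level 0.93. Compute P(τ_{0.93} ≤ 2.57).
P(τ_{0.93} ≤ 2.57) = 2(1 − Φ(0.93/√2.57)) = 2(1 − Φ(0.5801)) ≈ 0.5618

By the reflection principle for standard BM, P(τ_b ≤ t) = 2 · P(B_t ≥ b). Since B_t ~ N(0, t), P(B_t ≥ 0.93) = 1 − Φ(0.93/√t) = 1 − Φ(0.93/√2.57) = 1 − Φ(0.5801) ≈ 0.28092. Doubling: P(τ_{0.93} ≤ 2.57) ≈ 2 · 0.28092 = 0.56184 ≈ 0.5618.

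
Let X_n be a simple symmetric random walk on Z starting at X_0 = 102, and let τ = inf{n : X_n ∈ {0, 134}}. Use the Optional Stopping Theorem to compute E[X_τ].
E[X_τ] = 102

X_n is a martingale and τ is a bounded-mean stopping time (indeed τ is finite a.s. with bounded expectation since the walk is in a bounded region). By the OST, E[X_τ] = E[X_0] = 102. Equivalently: E[X_τ] = 134 · P(hit 134 first) + 0 · P(hit 0 first) = 134 · (102/134) = 102.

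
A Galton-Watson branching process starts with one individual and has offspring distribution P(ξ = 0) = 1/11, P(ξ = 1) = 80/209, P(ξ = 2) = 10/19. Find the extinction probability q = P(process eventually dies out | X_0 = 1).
q = 19/110

The pgf is f(s) = 1/11 + 80/209·s + 10/19·s². The extinction probability q is the smallest fixed point of f in [0, 1]. Setting s = f(s):
  10/19·s² + (80/209 − 1)·s + 1/11 = 0
  10/19·s² − (1/11 + 10/19)·s + 1/11 = 0
which factors as (s − 1)·(10/19·s − 1/11) = 0, giving roots s = 1 and s = (1/11)/(10/19) = 19/110.
Mean offspring μ = 80/209 + 2·10/19 = 300/209 > 1 (supercritical), so q < 1. The extinction probability is the smaller root: q = (1/11)/(10/19) = 19/110.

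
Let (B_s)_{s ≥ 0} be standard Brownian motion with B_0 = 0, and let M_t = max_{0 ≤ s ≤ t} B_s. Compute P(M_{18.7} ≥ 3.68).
P(M_{18.7} ≥ 3.68) = 2·P(B_{18.7} ≥ 3.68) = 2(1 − Φ(3.68/√18.7)) ≈ 0.3948

By the reflection principle for Brownian motion, P(M_t ≥ a) = 2 · P(B_t ≥ a) for a ≥ 0. Since B_t ~ N(0, t), P(B_t ≥ 3.68) = 1 − Φ(3.68/√t) = 1 − Φ(3.68/√18.7) = 1 − Φ(0.8510). So
  P(M_{18.7} ≥ 3.68) = 2(1 − Φ(0.8510)) ≈ 0.3948.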